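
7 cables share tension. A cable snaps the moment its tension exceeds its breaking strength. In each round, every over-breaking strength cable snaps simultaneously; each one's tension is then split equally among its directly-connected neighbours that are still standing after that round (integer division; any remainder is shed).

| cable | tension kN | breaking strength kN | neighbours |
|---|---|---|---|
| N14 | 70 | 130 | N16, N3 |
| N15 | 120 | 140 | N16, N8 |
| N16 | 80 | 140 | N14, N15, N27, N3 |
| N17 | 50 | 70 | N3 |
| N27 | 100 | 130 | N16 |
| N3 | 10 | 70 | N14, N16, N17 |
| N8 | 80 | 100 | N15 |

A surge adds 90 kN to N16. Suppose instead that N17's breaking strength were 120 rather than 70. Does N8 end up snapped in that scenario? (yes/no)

With N17's breaking strength at 120:
Round 1 — N16 at 170 > 140. N16 snaps.
  N16 sheds 170 kN to N14, N15, N27, N3: 42 each (2 lost).
    N14: 70+42 = 112 ≤ 130
    N15: 120+42 = 162 > 140
    N27: 100+42 = 142 > 130
    N3: 10+42 = 52 ≤ 70
Round 2 — N15, N27 snap.
  N15 sheds 162 kN to N8: 162 each.
    N8: 80+162 = 242 > 100
  N27 sheds 142 kN: no online neighbours, lost.
Round 3 — N8 snaps.
  N8 sheds 242 kN: no online neighbours, lost.
No further breaks.

yes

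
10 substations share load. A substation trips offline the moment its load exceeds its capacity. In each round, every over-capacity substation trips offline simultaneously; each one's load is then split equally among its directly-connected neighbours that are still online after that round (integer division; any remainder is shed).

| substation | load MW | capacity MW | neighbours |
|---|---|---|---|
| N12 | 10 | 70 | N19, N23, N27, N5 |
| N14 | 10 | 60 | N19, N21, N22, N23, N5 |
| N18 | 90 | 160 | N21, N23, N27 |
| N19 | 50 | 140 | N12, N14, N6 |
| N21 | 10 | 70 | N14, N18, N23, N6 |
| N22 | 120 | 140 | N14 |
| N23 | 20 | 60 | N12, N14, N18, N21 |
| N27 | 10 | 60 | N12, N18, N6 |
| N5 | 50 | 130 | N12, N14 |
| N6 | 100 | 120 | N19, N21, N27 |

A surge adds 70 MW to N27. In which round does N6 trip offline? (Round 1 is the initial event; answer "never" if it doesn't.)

Round 1 — N27 at 80 > 60. N27 trips offline.
  N27 sheds 80 MW to N12, N18, N6: 26 each (2 lost).
    N12: 10+26 = 36 ≤ 70
    N18: 90+26 = 116 ≤ 160
    N6: 100+26 = 126 > 120
Round 2 — N6 trips offline.
  N6 sheds 126 MW to N19, N21: 63 each.
    N19: 50+63 = 113 ≤ 140
    N21: 10+63 = 73 > 70
Round 3 — N21 trips offline.
  N21 sheds 73 MW to N14, N18, N23: 24 each (1 lost).
    N14: 10+24 = 34 ≤ 60
    N18: 116+24 = 140 ≤ 160
    N23: 20+24 = 44 ≤ 60
No further trips.

2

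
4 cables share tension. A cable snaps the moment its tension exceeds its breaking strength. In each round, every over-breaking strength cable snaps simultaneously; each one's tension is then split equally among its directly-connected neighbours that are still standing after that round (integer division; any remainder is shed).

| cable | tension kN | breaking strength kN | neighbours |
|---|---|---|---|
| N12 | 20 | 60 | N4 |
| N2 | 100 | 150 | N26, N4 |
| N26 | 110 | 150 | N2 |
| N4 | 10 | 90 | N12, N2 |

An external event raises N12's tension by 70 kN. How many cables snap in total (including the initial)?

Round 1 — N12 at 90 > 60. N12 snaps.
  N12 sheds 90 kN to N4: 90 each.
    N4: 10+90 = 100 > 90
Round 2 — N4 snaps.
  N4 sheds 100 kN to N2: 100 each.
    N2: 100+100 = 200 > 150
Round 3 — N2 snaps.
  N2 sheds 200 kN to N26: 200 each.
    N26: 110+200 = 310 > 150
Round 4 — N26 snaps.
  N26 sheds 310 kN: no online neighbours, lost.
No further breaks.

4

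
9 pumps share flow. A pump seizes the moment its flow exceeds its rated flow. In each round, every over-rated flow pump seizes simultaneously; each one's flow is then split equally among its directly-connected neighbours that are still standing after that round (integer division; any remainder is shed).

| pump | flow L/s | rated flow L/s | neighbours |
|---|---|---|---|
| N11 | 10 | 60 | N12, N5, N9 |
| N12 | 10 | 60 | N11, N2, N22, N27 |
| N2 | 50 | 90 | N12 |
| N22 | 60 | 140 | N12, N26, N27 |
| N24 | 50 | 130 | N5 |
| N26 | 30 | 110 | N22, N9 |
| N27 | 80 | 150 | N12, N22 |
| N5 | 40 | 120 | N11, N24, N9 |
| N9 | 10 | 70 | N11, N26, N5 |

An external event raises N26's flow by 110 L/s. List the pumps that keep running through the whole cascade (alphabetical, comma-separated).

Round 1 — N26 at 140 > 110. N26 seizes.
  N26 sheds 140 L/s to N22, N9: 70 each.
    N22: 60+70 = 130 ≤ 140
    N9: 10+70 = 80 > 70
Round 2 — N9 seizes.
  N9 sheds 80 L/s to N11, N5: 40 each.
    N11: 10+40 = 50 ≤ 60
    N5: 40+40 = 80 ≤ 120
No further seizures.

N11, N12, N2, N22, N24, N27, N5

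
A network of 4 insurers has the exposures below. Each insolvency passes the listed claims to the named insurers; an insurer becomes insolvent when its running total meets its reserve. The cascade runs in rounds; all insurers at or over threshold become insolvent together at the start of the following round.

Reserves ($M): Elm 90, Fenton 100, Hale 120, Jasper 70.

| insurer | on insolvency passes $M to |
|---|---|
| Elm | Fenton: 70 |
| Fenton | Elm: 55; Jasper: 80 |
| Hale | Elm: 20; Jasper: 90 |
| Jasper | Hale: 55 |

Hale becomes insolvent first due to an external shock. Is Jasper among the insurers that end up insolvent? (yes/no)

Round 1 — Hale becomes insolvent (initial).
  Elm: +20 → 20 < 90
  Jasper: +90 → 90 ≥ 70
Round 2 — Jasper becomes insolvent.
No further insolvencies.

yes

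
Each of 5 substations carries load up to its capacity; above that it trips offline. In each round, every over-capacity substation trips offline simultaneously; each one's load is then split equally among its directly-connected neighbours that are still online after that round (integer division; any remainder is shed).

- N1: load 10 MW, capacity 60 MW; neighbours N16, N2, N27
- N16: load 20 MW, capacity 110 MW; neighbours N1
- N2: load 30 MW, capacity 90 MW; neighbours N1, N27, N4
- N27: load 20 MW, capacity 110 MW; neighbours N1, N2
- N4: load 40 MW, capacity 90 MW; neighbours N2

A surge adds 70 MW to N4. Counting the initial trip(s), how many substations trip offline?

Round 1 — N4 at 110 > 90. N4 trips offline.
  N4 sheds 110 MW to N2: 110 each.
    N2: 30+110 = 140 > 90
Round 2 — N2 trips offline.
  N2 sheds 140 MW to N1, N27: 70 each.
    N1: 10+70 = 80 > 60
    N27: 20+70 = 90 ≤ 110
Round 3 — N1 trips offline.
  N1 sheds 80 MW to N16, N27: 40 each.
    N16: 20+40 = 60 ≤ 110
    N27: 90+40 = 130 > 110
Round 4 — N27 trips offline.
  N27 sheds 130 MW: no online neighbours, lost.
No further trips.

4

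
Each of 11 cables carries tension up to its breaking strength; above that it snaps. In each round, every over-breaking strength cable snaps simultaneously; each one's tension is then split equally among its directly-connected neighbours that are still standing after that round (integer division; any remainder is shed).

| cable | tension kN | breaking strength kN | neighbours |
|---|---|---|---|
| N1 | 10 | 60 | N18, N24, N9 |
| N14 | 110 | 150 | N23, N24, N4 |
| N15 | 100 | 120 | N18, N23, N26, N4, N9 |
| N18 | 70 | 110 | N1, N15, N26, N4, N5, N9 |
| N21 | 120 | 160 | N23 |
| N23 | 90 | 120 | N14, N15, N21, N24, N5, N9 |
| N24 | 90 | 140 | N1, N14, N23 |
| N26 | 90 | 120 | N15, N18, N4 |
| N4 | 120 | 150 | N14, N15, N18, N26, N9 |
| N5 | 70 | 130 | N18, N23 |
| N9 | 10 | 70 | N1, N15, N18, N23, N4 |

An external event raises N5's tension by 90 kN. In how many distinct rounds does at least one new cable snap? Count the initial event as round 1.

Round 1 — N5 at 160 > 130. N5 snaps.
  N5 sheds 160 kN to N18, N23: 80 each.
    N18: 70+80 = 150 > 110
    N23: 90+80 = 170 > 120
Round 2 — N18, N23 snap.
  N18 sheds 150 kN to N1, N15, N26, N4, N9: 30 each.
    N1: 10+30 = 40 ≤ 60
    N15: 100+30 = 130 > 120
    N26: 90+30 = 120 ≤ 120
    N4: 120+30 = 150 ≤ 150
    N9: 10+30 = 40 ≤ 70
  N23 sheds 170 kN to N14, N15, N21, N24, N9: 34 each.
    N14: 110+34 = 144 ≤ 150
    N15: 130+34 = 164 > 120
    N21: 120+34 = 154 ≤ 160
    N24: 90+34 = 124 ≤ 140
    N9: 40+34 = 74 > 70
Round 3 — N15, N9 snap.
  N15 sheds 164 kN to N26, N4: 82 each.
    N26: 120+82 = 202 > 120
    N4: 150+82 = 232 > 150
  N9 sheds 74 kN to N1, N4: 37 each.
    N1: 40+37 = 77 > 60
    N4: 232+37 = 269 > 150
Round 4 — N1, N26, N4 snap.
  N1 sheds 77 kN to N24: 77 each.
    N24: 124+77 = 201 > 140
  N26 sheds 202 kN: no online neighbours, lost.
  N4 sheds 269 kN to N14: 269 each.
    N14: 144+269 = 413 > 150
Round 5 — N14, N24 snap.
  N14 sheds 413 kN: no online neighbours, lost.
  N24 sheds 201 kN: no online neighbours, lost.
No further breaks.

5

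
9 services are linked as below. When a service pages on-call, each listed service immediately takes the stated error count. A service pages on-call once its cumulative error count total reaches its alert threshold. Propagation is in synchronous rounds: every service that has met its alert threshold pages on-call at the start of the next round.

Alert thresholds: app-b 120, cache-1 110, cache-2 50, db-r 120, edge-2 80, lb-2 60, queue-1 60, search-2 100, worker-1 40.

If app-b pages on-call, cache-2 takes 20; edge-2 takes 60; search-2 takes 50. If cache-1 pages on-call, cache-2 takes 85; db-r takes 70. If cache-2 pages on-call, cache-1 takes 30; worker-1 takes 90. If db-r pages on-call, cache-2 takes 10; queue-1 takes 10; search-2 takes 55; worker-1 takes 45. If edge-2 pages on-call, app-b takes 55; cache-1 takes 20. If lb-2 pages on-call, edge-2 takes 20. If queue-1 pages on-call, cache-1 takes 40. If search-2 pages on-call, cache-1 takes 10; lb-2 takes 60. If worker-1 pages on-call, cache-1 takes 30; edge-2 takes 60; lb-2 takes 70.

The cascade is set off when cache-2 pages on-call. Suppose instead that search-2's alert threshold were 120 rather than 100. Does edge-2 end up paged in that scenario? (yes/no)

With search-2's alert threshold at 120:
Round 1 — cache-2 pages on-call (initial).
  cache-1: +30 → 30 < 110
  worker-1: +90 → 90 ≥ 40
Round 2 — worker-1 pages on-call.
  cache-1: +30 → 60 < 110
  edge-2: +60 → 60 < 80
  lb-2: +70 → 70 ≥ 60
Round 3 — lb-2 pages on-call.
  edge-2: +20 → 80 ≥ 80
Round 4 — edge-2 pages on-call.
  app-b: +55 → 55 < 120
  cache-1: +20 → 80 < 110
No further pages.

yes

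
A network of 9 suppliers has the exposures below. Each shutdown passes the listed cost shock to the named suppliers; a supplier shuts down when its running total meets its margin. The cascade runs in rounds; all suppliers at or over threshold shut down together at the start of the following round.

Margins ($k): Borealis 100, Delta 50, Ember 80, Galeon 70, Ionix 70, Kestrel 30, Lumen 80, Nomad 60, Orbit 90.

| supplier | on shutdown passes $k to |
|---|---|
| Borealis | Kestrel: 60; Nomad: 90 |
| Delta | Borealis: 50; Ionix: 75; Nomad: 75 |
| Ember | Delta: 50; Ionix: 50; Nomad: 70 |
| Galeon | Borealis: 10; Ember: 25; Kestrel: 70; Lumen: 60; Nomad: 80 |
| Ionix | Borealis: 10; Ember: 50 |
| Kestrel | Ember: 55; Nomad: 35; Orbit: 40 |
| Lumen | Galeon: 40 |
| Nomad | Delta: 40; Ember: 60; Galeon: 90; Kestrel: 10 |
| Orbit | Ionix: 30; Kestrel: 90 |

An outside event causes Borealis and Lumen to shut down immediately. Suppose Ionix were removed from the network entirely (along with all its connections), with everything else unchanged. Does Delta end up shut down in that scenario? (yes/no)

With Ionix removed:
Round 1 — Borealis, Lumen shut down (initial).
  Galeon: +40 → 40 < 70
  Kestrel: +60 → 60 ≥ 30
  Nomad: +90 → 90 ≥ 60
Round 2 — Kestrel, Nomad shut down.
  Delta: +40 → 40 < 50
  Ember: +55+60 → 115 ≥ 80
  Galeon: +90 → 130 ≥ 70
  Orbit: +40 → 40 < 90
Round 3 — Ember, Galeon shut down.
  Delta: +50 → 90 ≥ 50
Round 4 — Delta shuts down.
No further shutdowns.

yes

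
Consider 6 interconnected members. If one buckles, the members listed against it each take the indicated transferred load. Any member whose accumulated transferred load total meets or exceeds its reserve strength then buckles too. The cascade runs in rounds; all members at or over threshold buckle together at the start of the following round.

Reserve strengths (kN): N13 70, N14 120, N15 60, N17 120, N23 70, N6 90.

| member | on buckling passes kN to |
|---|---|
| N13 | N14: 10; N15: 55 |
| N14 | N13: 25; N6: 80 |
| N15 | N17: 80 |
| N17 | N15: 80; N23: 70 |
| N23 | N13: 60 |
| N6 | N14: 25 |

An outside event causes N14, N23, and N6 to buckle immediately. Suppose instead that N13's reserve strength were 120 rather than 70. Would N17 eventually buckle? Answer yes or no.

no

With N13's reserve strength at 120:
Round 1 — N14, N23, N6 buckle (initial).
  N13: +25+60 → 85 < 120
No further bucklings.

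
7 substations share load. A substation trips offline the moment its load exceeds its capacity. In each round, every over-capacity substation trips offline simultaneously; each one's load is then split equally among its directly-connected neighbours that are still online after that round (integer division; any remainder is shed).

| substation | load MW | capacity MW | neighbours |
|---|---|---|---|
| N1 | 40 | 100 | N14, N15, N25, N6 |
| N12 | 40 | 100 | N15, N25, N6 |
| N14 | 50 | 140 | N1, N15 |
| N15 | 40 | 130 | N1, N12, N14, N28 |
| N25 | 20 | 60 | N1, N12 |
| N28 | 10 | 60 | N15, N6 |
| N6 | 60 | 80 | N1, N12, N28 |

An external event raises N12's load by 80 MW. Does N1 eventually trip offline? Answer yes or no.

Round 1 — N12 at 120 > 100. N12 trips offline.
  N12 sheds 120 MW to N15, N25, N6: 40 each.
    N15: 40+40 = 80 ≤ 130
    N25: 20+40 = 60 ≤ 60
    N6: 60+40 = 100 > 80
Round 2 — N6 trips offline.
  N6 sheds 100 MW to N1, N28: 50 each.
    N1: 40+50 = 90 ≤ 100
    N28: 10+50 = 60 ≤ 60
No further trips.

no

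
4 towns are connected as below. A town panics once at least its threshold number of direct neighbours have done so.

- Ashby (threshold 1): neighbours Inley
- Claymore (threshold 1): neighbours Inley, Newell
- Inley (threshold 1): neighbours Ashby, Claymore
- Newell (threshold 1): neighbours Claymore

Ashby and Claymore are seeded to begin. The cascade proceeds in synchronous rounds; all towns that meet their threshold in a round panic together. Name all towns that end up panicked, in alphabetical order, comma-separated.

Ashby, Claymore, Inley, Newell

Round 1 — Ashby, Claymore panic (initial).
Round 2 — checking thresholds:
  Inley: 2 of 2 neighbours ≥ 1, panics.
  Newell: 1 of 1 neighbours ≥ 1, panics.
Round 3 — no new panics; cascade stops.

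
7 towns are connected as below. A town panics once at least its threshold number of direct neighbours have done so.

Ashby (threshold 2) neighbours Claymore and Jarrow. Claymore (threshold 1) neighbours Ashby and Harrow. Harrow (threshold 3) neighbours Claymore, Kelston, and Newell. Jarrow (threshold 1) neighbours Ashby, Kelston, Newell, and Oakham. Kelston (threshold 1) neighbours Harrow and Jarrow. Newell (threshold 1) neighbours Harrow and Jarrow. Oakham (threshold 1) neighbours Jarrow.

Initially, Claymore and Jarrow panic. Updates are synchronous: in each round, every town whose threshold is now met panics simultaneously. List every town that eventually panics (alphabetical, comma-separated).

Round 1 — Claymore, Jarrow panic (initial).
Round 2 — checking thresholds:
  Ashby: 2 of 2 neighbours ≥ 2, panics.
  Harrow: 1 of 3 neighbours < 3, not yet.
  Kelston: 1 of 2 neighbours ≥ 1, panics.
  Newell: 1 of 2 neighbours ≥ 1, panics.
  Oakham: 1 of 1 neighbours ≥ 1, panics.
Round 3 — checking thresholds:
  Harrow: 3 of 3 neighbours ≥ 3, panics.
Round 4 — no new panics; cascade stops.

Ashby, Claymore, Harrow, Jarrow, Kelston, Newell, Oakham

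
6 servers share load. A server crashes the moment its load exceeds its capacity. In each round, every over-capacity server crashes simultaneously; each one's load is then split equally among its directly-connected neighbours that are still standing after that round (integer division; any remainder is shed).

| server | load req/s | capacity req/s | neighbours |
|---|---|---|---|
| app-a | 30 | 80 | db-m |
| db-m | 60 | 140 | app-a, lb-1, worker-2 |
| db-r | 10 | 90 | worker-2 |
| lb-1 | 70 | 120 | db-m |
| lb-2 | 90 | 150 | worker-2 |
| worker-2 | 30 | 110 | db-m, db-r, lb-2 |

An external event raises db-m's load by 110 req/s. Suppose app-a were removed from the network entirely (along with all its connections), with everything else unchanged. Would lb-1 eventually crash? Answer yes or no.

yes

With app-a removed:
Round 1 — db-m at 170 > 140. db-m crashes.
  db-m sheds 170 req/s to lb-1, worker-2: 85 each.
    lb-1: 70+85 = 155 > 120
    worker-2: 30+85 = 115 > 110
Round 2 — lb-1, worker-2 crash.
  lb-1 sheds 155 req/s: no online neighbours, lost.
  worker-2 sheds 115 req/s to db-r, lb-2: 57 each (1 lost).
    db-r: 10+57 = 67 ≤ 90
    lb-2: 90+57 = 147 ≤ 150
No further crashes.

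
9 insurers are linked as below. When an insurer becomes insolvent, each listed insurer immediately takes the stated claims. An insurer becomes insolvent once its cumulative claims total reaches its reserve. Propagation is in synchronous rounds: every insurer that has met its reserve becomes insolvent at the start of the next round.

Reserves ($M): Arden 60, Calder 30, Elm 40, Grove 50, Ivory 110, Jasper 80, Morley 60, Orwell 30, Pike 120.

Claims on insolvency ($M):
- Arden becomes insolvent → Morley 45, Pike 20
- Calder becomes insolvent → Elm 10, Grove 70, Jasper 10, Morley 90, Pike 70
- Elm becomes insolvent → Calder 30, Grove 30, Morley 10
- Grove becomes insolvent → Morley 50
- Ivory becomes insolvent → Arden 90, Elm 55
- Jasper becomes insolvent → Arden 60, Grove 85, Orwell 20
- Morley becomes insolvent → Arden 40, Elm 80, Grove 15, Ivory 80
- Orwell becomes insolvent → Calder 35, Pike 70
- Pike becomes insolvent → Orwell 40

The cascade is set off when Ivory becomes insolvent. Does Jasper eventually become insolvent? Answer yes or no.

no

Round 1 — Ivory becomes insolvent (initial).
  Arden: +90 → 90 ≥ 60
  Elm: +55 → 55 ≥ 40
Round 2 — Arden, Elm become insolvent.
  Calder: +30 → 30 ≥ 30
  Grove: +30 → 30 < 50
  Morley: +45+10 → 55 < 60
  Pike: +20 → 20 < 120
Round 3 — Calder becomes insolvent.
  Grove: +70 → 100 ≥ 50
  Jasper: +10 → 10 < 80
  Morley: +90 → 145 ≥ 60
  Pike: +70 → 90 < 120
Round 4 — Grove, Morley become insolvent.
No further insolvencies.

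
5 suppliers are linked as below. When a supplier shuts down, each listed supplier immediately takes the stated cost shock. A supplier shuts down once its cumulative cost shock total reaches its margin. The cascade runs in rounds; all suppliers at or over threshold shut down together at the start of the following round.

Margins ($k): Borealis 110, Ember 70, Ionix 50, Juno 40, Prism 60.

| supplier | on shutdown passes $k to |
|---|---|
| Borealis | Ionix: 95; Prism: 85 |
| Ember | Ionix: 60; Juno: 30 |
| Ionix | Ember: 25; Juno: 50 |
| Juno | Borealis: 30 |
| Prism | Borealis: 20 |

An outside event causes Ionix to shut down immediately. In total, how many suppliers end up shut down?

2

Round 1 — Ionix shuts down (initial).
  Ember: +25 → 25 < 70
  Juno: +50 → 50 ≥ 40
Round 2 — Juno shuts down.
  Borealis: +30 → 30 < 110
No further shutdowns.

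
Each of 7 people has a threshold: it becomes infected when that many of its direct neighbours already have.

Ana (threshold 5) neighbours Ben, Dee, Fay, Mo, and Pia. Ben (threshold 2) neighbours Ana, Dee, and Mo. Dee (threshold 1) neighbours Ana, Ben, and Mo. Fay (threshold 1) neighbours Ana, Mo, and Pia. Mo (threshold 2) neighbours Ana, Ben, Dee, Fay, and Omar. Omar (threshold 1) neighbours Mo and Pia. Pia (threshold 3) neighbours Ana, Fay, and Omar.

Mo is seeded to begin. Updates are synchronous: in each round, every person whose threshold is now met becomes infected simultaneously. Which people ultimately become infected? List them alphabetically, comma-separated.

Round 1 — Mo becomes infected (initial).
Round 2 — checking thresholds:
  Ana: 1 of 5 neighbours < 5, holds.
  Ben: 1 of 3 neighbours < 2, holds.
  Dee: 1 of 3 neighbours ≥ 1, becomes infected.
  Fay: 1 of 3 neighbours ≥ 1, becomes infected.
  Omar: 1 of 2 neighbours ≥ 1, becomes infected.
Round 3 — checking thresholds:
  Ana: 3 of 5 neighbours < 5, holds.
  Ben: 2 of 3 neighbours ≥ 2, becomes infected.
  Pia: 2 of 3 neighbours < 3, holds.
Round 4 — no new infections; cascade stops.

Ben, Dee, Fay, Mo, Omar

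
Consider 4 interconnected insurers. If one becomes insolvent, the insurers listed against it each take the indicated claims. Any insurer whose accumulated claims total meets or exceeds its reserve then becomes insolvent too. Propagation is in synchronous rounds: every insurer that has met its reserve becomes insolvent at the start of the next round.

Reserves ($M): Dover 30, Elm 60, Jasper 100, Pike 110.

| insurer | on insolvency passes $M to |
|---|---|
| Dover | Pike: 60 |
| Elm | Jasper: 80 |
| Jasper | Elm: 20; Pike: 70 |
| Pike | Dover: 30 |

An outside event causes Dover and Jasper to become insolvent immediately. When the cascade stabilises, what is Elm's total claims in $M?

Round 1 — Dover, Jasper become insolvent (initial).
  Elm: +20 → 20 < 60
  Pike: +60+70 → 130 ≥ 110
Round 2 — Pike becomes insolvent.
No further insolvencies.

20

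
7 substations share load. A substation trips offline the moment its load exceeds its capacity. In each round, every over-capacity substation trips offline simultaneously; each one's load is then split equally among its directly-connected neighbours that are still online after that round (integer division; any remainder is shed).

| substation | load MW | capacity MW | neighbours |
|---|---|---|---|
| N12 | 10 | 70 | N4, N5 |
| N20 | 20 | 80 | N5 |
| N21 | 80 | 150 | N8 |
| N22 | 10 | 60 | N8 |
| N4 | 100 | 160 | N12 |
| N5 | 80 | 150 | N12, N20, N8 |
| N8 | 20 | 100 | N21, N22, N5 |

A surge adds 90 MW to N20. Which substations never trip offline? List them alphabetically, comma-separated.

Round 1 — N20 at 110 > 80. N20 trips offline.
  N20 sheds 110 MW to N5: 110 each.
    N5: 80+110 = 190 > 150
Round 2 — N5 trips offline.
  N5 sheds 190 MW to N12, N8: 95 each.
    N12: 10+95 = 105 > 70
    N8: 20+95 = 115 > 100
Round 3 — N12, N8 trip offline.
  N12 sheds 105 MW to N4: 105 each.
    N4: 100+105 = 205 > 160
  N8 sheds 115 MW to N21, N22: 57 each (1 lost).
    N21: 80+57 = 137 ≤ 150
    N22: 10+57 = 67 > 60
Round 4 — N22, N4 trip offline.
  N22 sheds 67 MW: no online neighbours, lost.
  N4 sheds 205 MW: no online neighbours, lost.
No further trips.

N21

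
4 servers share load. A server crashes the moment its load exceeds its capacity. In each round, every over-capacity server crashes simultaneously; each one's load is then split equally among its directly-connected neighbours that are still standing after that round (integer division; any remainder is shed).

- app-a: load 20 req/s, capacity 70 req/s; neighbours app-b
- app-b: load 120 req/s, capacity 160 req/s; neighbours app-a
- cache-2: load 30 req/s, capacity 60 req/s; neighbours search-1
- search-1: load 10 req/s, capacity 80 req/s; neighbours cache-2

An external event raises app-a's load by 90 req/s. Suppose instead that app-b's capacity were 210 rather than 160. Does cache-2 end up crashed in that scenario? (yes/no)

With app-b's capacity at 210:
Round 1 — app-a at 110 > 70. app-a crashes.
  app-a sheds 110 req/s to app-b: 110 each.
    app-b: 120+110 = 230 > 210
Round 2 — app-b crashes.
  app-b sheds 230 req/s: no online neighbours, lost.
No further crashes.

no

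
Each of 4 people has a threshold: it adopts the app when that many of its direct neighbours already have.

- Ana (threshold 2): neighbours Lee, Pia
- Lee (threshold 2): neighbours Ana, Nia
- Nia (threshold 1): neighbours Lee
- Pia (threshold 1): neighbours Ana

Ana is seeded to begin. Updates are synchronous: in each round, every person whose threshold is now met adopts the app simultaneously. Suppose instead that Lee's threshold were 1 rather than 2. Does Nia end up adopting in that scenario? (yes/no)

yes

With Lee's threshold at 1:
Round 1 — Ana adopts the app (initial).
Round 2 — checking thresholds:
  Lee: 1 of 2 neighbours ≥ 1, adopts the app.
  Pia: 1 of 1 neighbours ≥ 1, adopts the app.
Round 3 — checking thresholds:
  Nia: 1 of 1 neighbours ≥ 1, adopts the app.
Round 4 — no new adoptions; cascade stops.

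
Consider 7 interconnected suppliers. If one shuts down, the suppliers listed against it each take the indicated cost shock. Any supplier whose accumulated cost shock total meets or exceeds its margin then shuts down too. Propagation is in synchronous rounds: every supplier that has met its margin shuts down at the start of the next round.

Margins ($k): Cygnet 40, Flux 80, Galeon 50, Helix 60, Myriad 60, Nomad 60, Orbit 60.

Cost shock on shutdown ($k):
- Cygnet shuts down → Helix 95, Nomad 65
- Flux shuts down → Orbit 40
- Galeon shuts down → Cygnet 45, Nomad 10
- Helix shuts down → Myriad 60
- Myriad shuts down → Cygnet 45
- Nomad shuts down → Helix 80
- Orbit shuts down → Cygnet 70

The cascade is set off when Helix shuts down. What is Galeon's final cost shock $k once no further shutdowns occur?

Round 1 — Helix shuts down (initial).
  Myriad: +60 → 60 ≥ 60
Round 2 — Myriad shuts down.
  Cygnet: +45 → 45 ≥ 40
Round 3 — Cygnet shuts down.
  Nomad: +65 → 65 ≥ 60
Round 4 — Nomad shuts down.
No further shutdowns.

0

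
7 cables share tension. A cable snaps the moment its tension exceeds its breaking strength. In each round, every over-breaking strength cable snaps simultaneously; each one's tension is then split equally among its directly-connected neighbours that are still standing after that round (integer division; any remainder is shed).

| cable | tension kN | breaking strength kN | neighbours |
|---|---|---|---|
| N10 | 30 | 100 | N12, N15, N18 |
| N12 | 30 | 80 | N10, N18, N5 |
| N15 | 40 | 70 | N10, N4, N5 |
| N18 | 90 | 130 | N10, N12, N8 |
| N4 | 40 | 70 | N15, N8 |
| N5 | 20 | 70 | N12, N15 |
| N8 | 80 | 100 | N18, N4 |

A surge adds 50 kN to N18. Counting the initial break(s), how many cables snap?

7

Round 1 — N18 at 140 > 130. N18 snaps.
  N18 sheds 140 kN to N10, N12, N8: 46 each (2 lost).
    N10: 30+46 = 76 ≤ 100
    N12: 30+46 = 76 ≤ 80
    N8: 80+46 = 126 > 100
Round 2 — N8 snaps.
  N8 sheds 126 kN to N4: 126 each.
    N4: 40+126 = 166 > 70
Round 3 — N4 snaps.
  N4 sheds 166 kN to N15: 166 each.
    N15: 40+166 = 206 > 70
Round 4 — N15 snaps.
  N15 sheds 206 kN to N10, N5: 103 each.
    N10: 76+103 = 179 > 100
    N5: 20+103 = 123 > 70
Round 5 — N10, N5 snap.
  N10 sheds 179 kN to N12: 179 each.
    N12: 76+179 = 255 > 80
  N5 sheds 123 kN to N12: 123 each.
    N12: 255+123 = 378 > 80
Round 6 — N12 snaps.
  N12 sheds 378 kN: no online neighbours, lost.
No further breaks.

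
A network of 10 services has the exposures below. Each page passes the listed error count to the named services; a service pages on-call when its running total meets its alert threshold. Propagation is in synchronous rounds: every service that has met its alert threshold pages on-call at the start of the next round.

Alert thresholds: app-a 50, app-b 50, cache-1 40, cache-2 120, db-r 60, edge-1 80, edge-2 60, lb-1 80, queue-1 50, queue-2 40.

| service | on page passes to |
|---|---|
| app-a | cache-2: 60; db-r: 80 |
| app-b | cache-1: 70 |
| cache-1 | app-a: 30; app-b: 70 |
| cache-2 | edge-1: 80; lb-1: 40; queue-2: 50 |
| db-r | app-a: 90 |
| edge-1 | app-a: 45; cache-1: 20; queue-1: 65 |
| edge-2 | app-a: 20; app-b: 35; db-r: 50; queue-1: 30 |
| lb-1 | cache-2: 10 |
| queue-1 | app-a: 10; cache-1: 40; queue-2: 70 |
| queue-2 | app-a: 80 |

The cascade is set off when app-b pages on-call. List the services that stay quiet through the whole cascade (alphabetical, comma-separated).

Round 1 — app-b pages on-call (initial).
  cache-1: +70 → 70 ≥ 40
Round 2 — cache-1 pages on-call.
  app-a: +30 → 30 < 50
No further pages.

app-a, cache-2, db-r, edge-1, edge-2, lb-1, queue-1, queue-2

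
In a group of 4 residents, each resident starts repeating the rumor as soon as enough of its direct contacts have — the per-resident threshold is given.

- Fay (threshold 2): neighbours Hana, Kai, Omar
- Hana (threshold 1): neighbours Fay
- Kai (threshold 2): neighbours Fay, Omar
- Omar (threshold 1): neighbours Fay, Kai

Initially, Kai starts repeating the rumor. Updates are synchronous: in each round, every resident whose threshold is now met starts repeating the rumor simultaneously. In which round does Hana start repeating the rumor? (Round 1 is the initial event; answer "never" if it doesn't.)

Round 1 — Kai starts repeating the rumor (initial).
Round 2 — checking thresholds:
  Fay: 1 of 3 neighbours < 2, below threshold.
  Omar: 1 of 2 neighbours ≥ 1, starts repeating the rumor.
Round 3 — checking thresholds:
  Fay: 2 of 3 neighbours ≥ 2, starts repeating the rumor.
Round 4 — checking thresholds:
  Hana: 1 of 1 neighbours ≥ 1, starts repeating the rumor.
Round 5 — no new spreads; cascade stops.

4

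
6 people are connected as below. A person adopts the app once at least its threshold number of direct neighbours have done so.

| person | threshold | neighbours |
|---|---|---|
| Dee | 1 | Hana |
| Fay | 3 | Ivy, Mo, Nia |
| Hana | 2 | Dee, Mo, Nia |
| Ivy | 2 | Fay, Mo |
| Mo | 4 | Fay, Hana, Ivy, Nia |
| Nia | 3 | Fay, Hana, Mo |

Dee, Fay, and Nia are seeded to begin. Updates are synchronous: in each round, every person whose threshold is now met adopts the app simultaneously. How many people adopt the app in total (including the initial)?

Round 1 — Dee, Fay, Nia adopt the app (initial).
Round 2 — checking thresholds:
  Hana: 2 of 3 neighbours ≥ 2, adopts the app.
  Ivy: 1 of 2 neighbours < 2, not yet.
  Mo: 2 of 4 neighbours < 4, not yet.
Round 3 — no new adoptions; cascade stops.

4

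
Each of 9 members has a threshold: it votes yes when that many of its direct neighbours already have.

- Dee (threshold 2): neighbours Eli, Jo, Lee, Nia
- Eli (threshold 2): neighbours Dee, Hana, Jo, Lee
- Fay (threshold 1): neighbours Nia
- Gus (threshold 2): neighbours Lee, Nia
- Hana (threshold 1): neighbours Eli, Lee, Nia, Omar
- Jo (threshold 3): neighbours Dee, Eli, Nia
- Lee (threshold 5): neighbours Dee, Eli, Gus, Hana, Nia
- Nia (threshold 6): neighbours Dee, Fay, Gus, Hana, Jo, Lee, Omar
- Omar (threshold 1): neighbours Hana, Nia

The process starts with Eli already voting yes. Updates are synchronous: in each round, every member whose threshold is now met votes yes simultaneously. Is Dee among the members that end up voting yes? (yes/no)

no

Round 1 — Eli votes yes (initial).
Round 2 — checking thresholds:
  Dee: 1 of 4 neighbours < 2, below threshold.
  Hana: 1 of 4 neighbours ≥ 1, votes yes.
  Jo: 1 of 3 neighbours < 3, below threshold.
  Lee: 1 of 5 neighbours < 5, below threshold.
Round 3 — checking thresholds:
  Dee: 1 of 4 neighbours < 2, below threshold.
  Jo: 1 of 3 neighbours < 3, below threshold.
  Lee: 2 of 5 neighbours < 5, below threshold.
  Nia: 1 of 7 neighbours < 6, below threshold.
  Omar: 1 of 2 neighbours ≥ 1, votes yes.
Round 4 — no new yes votes; cascade stops.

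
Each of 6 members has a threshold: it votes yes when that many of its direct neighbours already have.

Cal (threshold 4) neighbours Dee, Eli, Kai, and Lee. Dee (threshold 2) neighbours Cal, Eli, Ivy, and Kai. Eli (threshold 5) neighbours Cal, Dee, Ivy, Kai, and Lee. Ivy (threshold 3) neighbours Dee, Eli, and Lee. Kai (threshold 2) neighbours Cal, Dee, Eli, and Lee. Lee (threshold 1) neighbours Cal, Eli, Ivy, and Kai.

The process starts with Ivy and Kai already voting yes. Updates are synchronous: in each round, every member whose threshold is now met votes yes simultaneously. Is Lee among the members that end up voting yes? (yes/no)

yes

Round 1 — Ivy, Kai vote yes (initial).
Round 2 — checking thresholds:
  Cal: 1 of 4 neighbours < 4, holds.
  Dee: 2 of 4 neighbours ≥ 2, votes yes.
  Eli: 2 of 5 neighbours < 5, holds.
  Lee: 2 of 4 neighbours ≥ 1, votes yes.
Round 3 — no new yes votes; cascade stops.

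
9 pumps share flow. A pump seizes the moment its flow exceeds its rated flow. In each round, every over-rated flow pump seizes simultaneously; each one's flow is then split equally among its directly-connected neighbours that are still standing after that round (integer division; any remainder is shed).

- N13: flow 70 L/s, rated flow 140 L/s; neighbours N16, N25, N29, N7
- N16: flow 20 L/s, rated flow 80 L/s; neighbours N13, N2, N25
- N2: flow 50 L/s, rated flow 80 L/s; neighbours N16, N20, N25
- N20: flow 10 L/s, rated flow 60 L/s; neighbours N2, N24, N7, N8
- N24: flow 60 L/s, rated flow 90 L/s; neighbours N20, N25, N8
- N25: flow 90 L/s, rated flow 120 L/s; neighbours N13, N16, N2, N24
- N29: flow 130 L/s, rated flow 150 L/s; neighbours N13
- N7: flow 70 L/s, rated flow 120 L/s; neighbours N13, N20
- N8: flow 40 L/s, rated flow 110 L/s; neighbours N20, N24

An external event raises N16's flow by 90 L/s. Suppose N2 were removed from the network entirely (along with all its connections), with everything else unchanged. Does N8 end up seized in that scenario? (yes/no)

yes

With N2 removed:
Round 1 — N16 at 110 > 80. N16 seizes.
  N16 sheds 110 L/s to N13, N25: 55 each.
    N13: 70+55 = 125 ≤ 140
    N25: 90+55 = 145 > 120
Round 2 — N25 seizes.
  N25 sheds 145 L/s to N13, N24: 72 each (1 lost).
    N13: 125+72 = 197 > 140
    N24: 60+72 = 132 > 90
Round 3 — N13, N24 seize.
  N13 sheds 197 L/s to N29, N7: 98 each (1 lost).
    N29: 130+98 = 228 > 150
    N7: 70+98 = 168 > 120
  N24 sheds 132 L/s to N20, N8: 66 each.
    N20: 10+66 = 76 > 60
    N8: 40+66 = 106 ≤ 110
Round 4 — N20, N29, N7 seize.
  N20 sheds 76 L/s to N8: 76 each.
    N8: 106+76 = 182 > 110
  N29 sheds 228 L/s: no online neighbours, lost.
  N7 sheds 168 L/s: no online neighbours, lost.
Round 5 — N8 seizes.
  N8 sheds 182 L/s: no online neighbours, lost.
No further seizures.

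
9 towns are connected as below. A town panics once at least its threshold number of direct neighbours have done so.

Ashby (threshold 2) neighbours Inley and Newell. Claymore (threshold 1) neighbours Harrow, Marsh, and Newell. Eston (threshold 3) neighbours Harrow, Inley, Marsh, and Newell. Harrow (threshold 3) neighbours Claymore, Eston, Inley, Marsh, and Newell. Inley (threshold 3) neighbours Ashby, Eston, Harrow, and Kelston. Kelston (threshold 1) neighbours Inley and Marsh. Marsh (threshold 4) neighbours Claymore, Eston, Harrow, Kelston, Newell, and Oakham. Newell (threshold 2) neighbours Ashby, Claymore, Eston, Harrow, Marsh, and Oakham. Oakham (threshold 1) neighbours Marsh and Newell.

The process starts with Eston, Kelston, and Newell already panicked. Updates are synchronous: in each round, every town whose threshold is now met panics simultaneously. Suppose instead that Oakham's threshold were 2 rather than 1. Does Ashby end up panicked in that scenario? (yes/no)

yes

With Oakham's threshold at 2:
Round 1 — Eston, Kelston, Newell panic (initial).
Round 2 — checking thresholds:
  Ashby: 1 of 2 neighbours < 2, holds.
  Claymore: 1 of 3 neighbours ≥ 1, panics.
  Harrow: 2 of 5 neighbours < 3, holds.
  Inley: 2 of 4 neighbours < 3, holds.
  Marsh: 3 of 6 neighbours < 4, holds.
  Oakham: 1 of 2 neighbours < 2, holds.
Round 3 — checking thresholds:
  Ashby: 1 of 2 neighbours < 2, holds.
  Harrow: 3 of 5 neighbours ≥ 3, panics.
  Inley: 2 of 4 neighbours < 3, holds.
  Marsh: 4 of 6 neighbours ≥ 4, panics.
  Oakham: 1 of 2 neighbours < 2, holds.
Round 4 — checking thresholds:
  Ashby: 1 of 2 neighbours < 2, holds.
  Inley: 3 of 4 neighbours ≥ 3, panics.
  Oakham: 2 of 2 neighbours ≥ 2, panics.
Round 5 — checking thresholds:
  Ashby: 2 of 2 neighbours ≥ 2, panics.
Round 6 — no new panics; cascade stops.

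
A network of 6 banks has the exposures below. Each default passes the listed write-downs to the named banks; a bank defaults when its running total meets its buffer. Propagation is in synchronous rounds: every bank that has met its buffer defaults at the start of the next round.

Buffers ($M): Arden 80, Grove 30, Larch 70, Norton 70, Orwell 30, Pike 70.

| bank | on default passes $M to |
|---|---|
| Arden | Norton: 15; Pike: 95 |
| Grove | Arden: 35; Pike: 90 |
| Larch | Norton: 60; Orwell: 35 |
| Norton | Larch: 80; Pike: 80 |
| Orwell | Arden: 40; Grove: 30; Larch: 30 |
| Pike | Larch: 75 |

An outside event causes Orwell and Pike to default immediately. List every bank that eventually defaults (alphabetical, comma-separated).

Round 1 — Orwell, Pike default (initial).
  Arden: +40 → 40 < 80
  Grove: +30 → 30 ≥ 30
  Larch: +30+75 → 105 ≥ 70
Round 2 — Grove, Larch default.
  Arden: +35 → 75 < 80
  Norton: +60 → 60 < 70
No further defaults.

Grove, Larch, Orwell, Pike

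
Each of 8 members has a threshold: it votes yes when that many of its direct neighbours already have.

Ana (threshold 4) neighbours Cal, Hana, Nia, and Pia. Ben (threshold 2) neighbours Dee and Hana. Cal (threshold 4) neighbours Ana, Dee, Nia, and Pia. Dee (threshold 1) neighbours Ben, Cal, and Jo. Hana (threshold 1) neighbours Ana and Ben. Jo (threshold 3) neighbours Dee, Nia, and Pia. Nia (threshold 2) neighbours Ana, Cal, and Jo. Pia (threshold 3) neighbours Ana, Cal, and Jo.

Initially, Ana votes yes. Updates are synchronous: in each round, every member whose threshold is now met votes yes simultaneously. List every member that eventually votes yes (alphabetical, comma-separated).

Ana, Hana

Round 1 — Ana votes yes (initial).
Round 2 — checking thresholds:
  Cal: 1 of 4 neighbours < 4, below threshold.
  Hana: 1 of 2 neighbours ≥ 1, votes yes.
  Nia: 1 of 3 neighbours < 2, below threshold.
  Pia: 1 of 3 neighbours < 3, below threshold.
Round 3 — no new yes votes; cascade stops.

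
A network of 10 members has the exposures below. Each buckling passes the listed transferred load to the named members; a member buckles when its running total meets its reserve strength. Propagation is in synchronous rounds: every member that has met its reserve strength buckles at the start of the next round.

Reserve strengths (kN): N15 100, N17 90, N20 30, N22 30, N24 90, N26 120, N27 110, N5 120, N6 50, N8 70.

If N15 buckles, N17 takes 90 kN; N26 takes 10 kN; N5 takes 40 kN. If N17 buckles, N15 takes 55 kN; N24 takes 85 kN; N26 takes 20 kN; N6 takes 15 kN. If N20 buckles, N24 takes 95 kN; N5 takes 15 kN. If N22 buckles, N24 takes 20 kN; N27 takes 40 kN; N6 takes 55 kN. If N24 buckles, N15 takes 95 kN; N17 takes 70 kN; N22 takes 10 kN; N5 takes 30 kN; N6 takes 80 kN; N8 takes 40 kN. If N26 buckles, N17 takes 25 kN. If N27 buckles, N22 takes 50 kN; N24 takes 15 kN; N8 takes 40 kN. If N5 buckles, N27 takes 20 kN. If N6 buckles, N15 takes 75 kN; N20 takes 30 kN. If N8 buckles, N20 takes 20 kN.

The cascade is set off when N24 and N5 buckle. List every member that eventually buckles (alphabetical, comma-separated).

N15, N17, N20, N24, N5, N6

Round 1 — N24, N5 buckle (initial).
  N15: +95 → 95 < 100
  N17: +70 → 70 < 90
  N22: +10 → 10 < 30
  N27: +20 → 20 < 110
  N6: +80 → 80 ≥ 50
  N8: +40 → 40 < 70
Round 2 — N6 buckles.
  N15: +75 → 170 ≥ 100
  N20: +30 → 30 ≥ 30
Round 3 — N15, N20 buckle.
  N17: +90 → 160 ≥ 90
  N26: +10 → 10 < 120
Round 4 — N17 buckles.
  N26: +20 → 30 < 120
No further bucklings.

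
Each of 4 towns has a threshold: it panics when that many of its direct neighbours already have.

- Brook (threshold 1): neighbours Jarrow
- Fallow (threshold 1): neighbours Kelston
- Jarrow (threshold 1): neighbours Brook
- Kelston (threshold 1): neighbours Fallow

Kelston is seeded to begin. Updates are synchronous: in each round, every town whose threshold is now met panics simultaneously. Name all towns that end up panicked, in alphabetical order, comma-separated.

Fallow, Kelston

Round 1 — Kelston panics (initial).
Round 2 — checking thresholds:
  Fallow: 1 of 1 neighbours ≥ 1, panics.
Round 3 — no new panics; cascade stops.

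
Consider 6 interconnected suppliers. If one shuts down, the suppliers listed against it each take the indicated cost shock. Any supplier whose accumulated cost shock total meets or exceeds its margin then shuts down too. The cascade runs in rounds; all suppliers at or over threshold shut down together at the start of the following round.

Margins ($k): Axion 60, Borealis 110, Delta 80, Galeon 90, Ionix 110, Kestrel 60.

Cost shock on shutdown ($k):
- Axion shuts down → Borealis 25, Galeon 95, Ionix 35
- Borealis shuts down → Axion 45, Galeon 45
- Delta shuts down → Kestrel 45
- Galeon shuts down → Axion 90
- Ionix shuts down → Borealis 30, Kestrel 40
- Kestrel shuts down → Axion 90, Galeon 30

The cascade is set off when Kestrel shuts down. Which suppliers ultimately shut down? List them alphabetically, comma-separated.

Round 1 — Kestrel shuts down (initial).
  Axion: +90 → 90 ≥ 60
  Galeon: +30 → 30 < 90
Round 2 — Axion shuts down.
  Borealis: +25 → 25 < 110
  Galeon: +95 → 125 ≥ 90
  Ionix: +35 → 35 < 110
Round 3 — Galeon shuts down.
No further shutdowns.

Axion, Galeon, Kestrel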